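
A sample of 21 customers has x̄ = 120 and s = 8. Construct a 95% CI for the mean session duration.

CI = x̄ ± t*(s/√n) = 120 ± 2.086(8/√21) = (116.36, 123.64)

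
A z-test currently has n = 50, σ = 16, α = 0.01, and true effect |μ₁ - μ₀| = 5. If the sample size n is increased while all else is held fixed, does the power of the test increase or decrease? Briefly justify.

Power increases: a larger n shrinks the standard error σ/√n, moving the sampling distribution under H₁ further from the critical value.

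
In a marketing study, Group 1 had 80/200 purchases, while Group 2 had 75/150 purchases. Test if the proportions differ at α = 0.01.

p̂₁ = 0.4, p̂₂ = 0.5, pooled p̂ = 0.443. z = -1.864. Critical: ±2.576. Fail to reject H₀.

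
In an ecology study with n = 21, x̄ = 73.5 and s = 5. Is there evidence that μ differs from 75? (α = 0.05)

t = (x̄ - μ₀)/(s/√n) = (73.5 - 75)/(5/√21) = -1.375. df = 20, critical t = ±2.086. Fail to reject H₀.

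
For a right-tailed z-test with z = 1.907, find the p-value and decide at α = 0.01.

p = P(Z > 1.907) = 1 - Φ(1.907) ≈ 0.0283. Since p ≥ 0.01, fail to reject H₀ (not significant) at α = 0.01.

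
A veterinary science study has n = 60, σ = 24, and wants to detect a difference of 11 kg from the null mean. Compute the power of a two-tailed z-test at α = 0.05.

SE = σ/√n = 24/√60 = 3.098. Non-centrality λ = d/SE = 11/3.098 = 3.55. Power ≈ Φ(λ - z_{α/2}) = Φ(3.55 - 1.96) = Φ(1.59) = 0.944.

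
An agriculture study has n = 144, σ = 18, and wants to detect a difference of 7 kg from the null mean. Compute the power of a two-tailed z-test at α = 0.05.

SE = σ/√n = 18/√144 = 1.5. Non-centrality λ = d/SE = 7/1.5 = 4.667. Power ≈ Φ(λ - z_{α/2}) = Φ(4.667 - 1.96) = Φ(2.707) = 0.997.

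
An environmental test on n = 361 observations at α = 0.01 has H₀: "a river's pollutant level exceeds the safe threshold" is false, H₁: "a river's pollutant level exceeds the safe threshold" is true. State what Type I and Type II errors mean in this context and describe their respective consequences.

Type I (false positive): concluding that a river's pollutant level exceeds the safe threshold when it is not — shutting down a compliant factory unnecessarily. Type II (false negative): failing to conclude that a river's pollutant level exceeds the safe threshold when it is — allowing unsafe pollution to continue. Which is costlier depends on domain priorities and is a judgement call rather than a statistical fact.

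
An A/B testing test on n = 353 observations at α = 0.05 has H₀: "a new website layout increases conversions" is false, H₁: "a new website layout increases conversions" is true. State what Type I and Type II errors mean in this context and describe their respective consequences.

Type I (false positive): concluding that a new website layout increases conversions when it is not — rolling out a layout that doesn't actually help — wasted engineering effort. Type II (false negative): failing to conclude that a new website layout increases conversions when it is — discarding a layout that would have improved conversions — lost revenue. Which is costlier depends on domain priorities and is a judgement call rather than a statistical fact.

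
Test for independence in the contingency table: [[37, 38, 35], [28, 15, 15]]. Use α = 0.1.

χ² = 3.464. df = 2, critical = 4.605. Fail to reject H₀. No evidence of dependence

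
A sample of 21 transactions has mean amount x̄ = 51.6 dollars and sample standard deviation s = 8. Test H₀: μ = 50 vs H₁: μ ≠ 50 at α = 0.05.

t = (x̄ - μ₀)/(s/√n) = (51.6 - 50)/(8/√21) = 0.917. df = 20, critical t = ±2.086. Fail to reject H₀.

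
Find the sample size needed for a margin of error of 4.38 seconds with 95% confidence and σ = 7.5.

n = (z*σ/E)² = (1.96×7.5/4.38)² = 11.3 → n = 12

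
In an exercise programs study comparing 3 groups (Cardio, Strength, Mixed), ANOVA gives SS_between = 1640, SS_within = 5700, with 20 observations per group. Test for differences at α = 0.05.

df_between = 2, df_within = 57. F = MS_between/MS_within = 820.0/100.0 = 8.2. F_crit ≈ 3.159. Reject H₀. At least one mean differs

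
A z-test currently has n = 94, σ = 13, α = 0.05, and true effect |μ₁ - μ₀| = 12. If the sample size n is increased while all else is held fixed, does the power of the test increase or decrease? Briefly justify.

Power increases: a larger n shrinks the standard error σ/√n, moving the sampling distribution under H₁ further from the critical value.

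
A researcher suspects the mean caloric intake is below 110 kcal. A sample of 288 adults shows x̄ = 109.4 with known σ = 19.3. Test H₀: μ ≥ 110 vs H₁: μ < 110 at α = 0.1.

z = -0.528. Critical value: -1.28. Fail to reject H₀.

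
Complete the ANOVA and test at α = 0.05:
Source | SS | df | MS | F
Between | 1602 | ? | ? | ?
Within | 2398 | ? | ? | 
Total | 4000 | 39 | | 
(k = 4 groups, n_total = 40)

df_between = 3, df_within = 36. MS_between = 534.0, MS_within = 66.61. F = 8.017, F_crit ≈ 2.866. Reject H₀.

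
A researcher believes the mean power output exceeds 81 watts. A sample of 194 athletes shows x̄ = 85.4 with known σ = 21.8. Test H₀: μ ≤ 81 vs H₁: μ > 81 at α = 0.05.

z = 2.811. Critical value: 1.645. Reject H₀.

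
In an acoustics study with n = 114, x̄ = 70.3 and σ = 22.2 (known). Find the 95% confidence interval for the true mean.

CI = x̄ ± z*(σ/√n) = 70.3 ± 1.96(22.2/√114) = 70.3 ± 4.08 = (66.22, 74.38)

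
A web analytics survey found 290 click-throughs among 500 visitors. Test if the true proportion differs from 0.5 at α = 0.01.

p̂ = 0.58, p₀ = 0.5. z = (p̂ - p₀)/√(p₀(1-p₀)/n) = 3.578. Critical: ±2.576. Reject H₀.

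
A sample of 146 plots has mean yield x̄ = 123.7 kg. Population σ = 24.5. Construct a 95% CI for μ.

CI = x̄ ± z*(σ/√n) = 123.7 ± 1.96(24.5/√146) = 123.7 ± 3.97 = (119.73, 127.67)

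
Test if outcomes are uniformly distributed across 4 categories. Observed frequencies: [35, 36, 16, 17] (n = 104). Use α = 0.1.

Expected = 26 each. χ² = Σ(O-E)²/E = 13.923. df = 3, critical value = 6.251. Reject H₀.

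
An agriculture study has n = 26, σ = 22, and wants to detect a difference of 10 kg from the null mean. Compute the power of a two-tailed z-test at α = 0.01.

SE = σ/√n = 22/√26 = 4.315. Non-centrality λ = d/SE = 10/4.315 = 2.318. Power ≈ Φ(λ - z_{α/2}) = Φ(2.318 - 2.576) = Φ(-0.258) = 0.398.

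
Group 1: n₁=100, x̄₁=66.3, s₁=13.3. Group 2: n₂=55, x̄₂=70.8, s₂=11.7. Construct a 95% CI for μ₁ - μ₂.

Difference = -4.5. SE = √(13.3²/100 + 11.7²/55) = 2.063. CI = (-8.54, -0.46)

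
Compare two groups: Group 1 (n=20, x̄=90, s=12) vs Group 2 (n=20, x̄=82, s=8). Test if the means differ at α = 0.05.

Pooled sp = 10.2. t = 2.481, df = 38. Critical t = ±2.024. Reject H₀.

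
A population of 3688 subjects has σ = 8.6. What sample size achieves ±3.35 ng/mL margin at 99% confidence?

Without FPC: n₀ = (2.576×8.6/3.35)² = 43.732. With FPC: n = n₀N/(n₀+N-1) = 43.2 → n = 44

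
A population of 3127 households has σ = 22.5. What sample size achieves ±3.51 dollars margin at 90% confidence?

Without FPC: n₀ = (1.645×22.5/3.51)² = 111.194. With FPC: n = n₀N/(n₀+N-1) = 107.4 → n = 108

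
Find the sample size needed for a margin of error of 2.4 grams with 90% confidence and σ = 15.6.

n = (z*σ/E)² = (1.645×15.6/2.4)² = 114.3 → n = 115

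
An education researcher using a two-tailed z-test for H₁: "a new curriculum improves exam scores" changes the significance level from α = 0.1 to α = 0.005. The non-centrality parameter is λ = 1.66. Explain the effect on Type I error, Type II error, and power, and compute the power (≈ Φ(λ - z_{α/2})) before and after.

Decreasing α from 0.1 to 0.005:
• Type I error rate decreases (α is the Type I rate by definition).
• Critical value moves from z_{α/2} = 1.645 to 2.807, so power = Φ(λ - z_{α/2}) goes from Φ(1.66 - 1.645) = 0.506 to Φ(1.66 - 2.807) = 0.126.
• Type II error rate β = 1 - power therefore increases (0.494 → 0.874).
Appropriate when false positives are costly — here, adopting a curriculum that gives no real benefit — disruption for nothing.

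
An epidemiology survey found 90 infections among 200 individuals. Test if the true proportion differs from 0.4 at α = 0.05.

p̂ = 0.45, p₀ = 0.4. z = (p̂ - p₀)/√(p₀(1-p₀)/n) = 1.443. Critical: ±1.96. Fail to reject H₀.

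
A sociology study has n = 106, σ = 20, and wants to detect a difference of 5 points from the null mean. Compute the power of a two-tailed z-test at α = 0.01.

SE = σ/√n = 20/√106 = 1.943. Non-centrality λ = d/SE = 5/1.943 = 2.574. Power ≈ Φ(λ - z_{α/2}) = Φ(2.574 - 2.576) = Φ(-0.002) = 0.499.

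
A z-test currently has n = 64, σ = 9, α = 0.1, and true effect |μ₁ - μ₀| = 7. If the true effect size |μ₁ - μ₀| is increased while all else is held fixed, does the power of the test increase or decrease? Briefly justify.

Power increases: a larger true effect increases the non-centrality λ = |μ₁ - μ₀|/(σ/√n).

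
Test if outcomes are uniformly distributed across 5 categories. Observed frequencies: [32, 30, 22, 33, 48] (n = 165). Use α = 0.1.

Expected = 33 each. χ² = Σ(O-E)²/E = 10.788. df = 4, critical value = 7.779. Reject H₀.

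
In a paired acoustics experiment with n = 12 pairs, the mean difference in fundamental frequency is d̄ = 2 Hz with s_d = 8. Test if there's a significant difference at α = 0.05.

t = d̄/(s_d/√n) = 2/(8/√12) = 0.866. df = 11, critical t = ±2.201. Fail to reject H₀.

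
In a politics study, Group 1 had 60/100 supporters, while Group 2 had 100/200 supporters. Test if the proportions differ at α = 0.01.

p̂₁ = 0.6, p̂₂ = 0.5, pooled p̂ = 0.533. z = 1.637. Critical: ±2.576. Fail to reject H₀.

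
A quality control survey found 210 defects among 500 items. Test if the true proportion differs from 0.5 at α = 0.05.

p̂ = 0.42, p₀ = 0.5. z = (p̂ - p₀)/√(p₀(1-p₀)/n) = -3.578. Critical: ±1.96. Reject H₀.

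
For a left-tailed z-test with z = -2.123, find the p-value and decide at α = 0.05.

p = P(Z < -2.123) = Φ(-2.123) ≈ 0.0169. Since p < 0.05, reject H₀ (significant) at α = 0.05.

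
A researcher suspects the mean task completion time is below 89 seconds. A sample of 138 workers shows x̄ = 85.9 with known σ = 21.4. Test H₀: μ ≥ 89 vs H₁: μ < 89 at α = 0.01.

z = -1.702. Critical value: -2.33. Fail to reject H₀.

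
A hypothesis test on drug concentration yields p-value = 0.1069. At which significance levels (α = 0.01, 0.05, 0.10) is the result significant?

p = 0.1069. Not significant at any of the given levels.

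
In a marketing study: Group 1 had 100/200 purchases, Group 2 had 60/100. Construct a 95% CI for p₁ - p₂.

p̂₁ = 0.5, p̂₂ = 0.6. Difference = -0.1. CI = (-0.218, 0.018)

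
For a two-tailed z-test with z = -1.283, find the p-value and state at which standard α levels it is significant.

p = 2·P(Z > |-1.283|) = 2·(1 - Φ(1.283)) ≈ 0.1995. Not significant at any standard level.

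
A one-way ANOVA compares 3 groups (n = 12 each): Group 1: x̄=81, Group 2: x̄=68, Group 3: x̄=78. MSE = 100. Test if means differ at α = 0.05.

Grand mean = 75.67. SS_between = 1112.0, MS_between = 556.0. F = 5.56, F_crit ≈ 3.285. Reject H₀.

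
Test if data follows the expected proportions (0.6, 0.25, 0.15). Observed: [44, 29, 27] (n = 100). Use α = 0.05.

Expected: [60.0, 25.0, 15.0]. χ² = 14.507. df = 2, critical = 5.991. Reject H₀.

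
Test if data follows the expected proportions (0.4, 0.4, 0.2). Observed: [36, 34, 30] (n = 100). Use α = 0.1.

Expected: [40.0, 40.0, 20.0]. χ² = 6.3. df = 2, critical = 4.605. Reject H₀.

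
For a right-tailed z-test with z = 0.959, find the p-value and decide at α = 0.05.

p = P(Z > 0.959) = 1 - Φ(0.959) ≈ 0.1688. Since p ≥ 0.05, fail to reject H₀ (not significant) at α = 0.05.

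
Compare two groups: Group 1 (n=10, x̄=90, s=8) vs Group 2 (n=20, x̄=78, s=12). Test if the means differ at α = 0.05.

Pooled sp = 10.88. t = 2.849, df = 28. Critical t = ±2.048. Reject H₀.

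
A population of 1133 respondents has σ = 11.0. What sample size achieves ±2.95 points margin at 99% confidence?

Without FPC: n₀ = (2.576×11.0/2.95)² = 92.264. With FPC: n = n₀N/(n₀+N-1) = 85.4 → n = 86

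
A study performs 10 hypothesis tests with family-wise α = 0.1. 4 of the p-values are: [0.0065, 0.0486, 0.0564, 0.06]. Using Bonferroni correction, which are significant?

Bonferroni α = 0.1/10 = 0.01. Significant p-values: [0.0065]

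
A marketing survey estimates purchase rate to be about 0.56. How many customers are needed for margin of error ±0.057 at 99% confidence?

n = z²p(1-p)/E² = 2.576²×0.56×0.44/0.057² = 503.2 → n = 504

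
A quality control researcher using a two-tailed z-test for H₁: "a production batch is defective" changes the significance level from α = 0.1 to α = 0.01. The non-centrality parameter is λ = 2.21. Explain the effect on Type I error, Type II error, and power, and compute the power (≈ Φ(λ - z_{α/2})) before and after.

Decreasing α from 0.1 to 0.01:
• Type I error rate decreases (α is the Type I rate by definition).
• Critical value moves from z_{α/2} = 1.645 to 2.576, so power = Φ(λ - z_{α/2}) goes from Φ(2.21 - 1.645) = 0.714 to Φ(2.21 - 2.576) = 0.357.
• Type II error rate β = 1 - power therefore increases (0.286 → 0.643).
Appropriate when false positives are costly — here, scrapping a good batch — wasted material and cost for no reason.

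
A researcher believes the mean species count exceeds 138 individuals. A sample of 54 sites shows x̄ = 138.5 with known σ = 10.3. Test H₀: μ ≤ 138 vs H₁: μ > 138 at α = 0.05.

z = 0.357. Critical value: 1.645. Fail to reject H₀.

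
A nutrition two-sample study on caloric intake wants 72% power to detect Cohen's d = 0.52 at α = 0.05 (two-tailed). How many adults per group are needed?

z_{α/2} = 1.96, z_β = Φ⁻¹(0.72) = 0.583. For medium effect (d = 0.52): n per group = 2(z_{α/2} + z_β)²/d² = 2(1.96 + 0.583)²/0.52² = 47.8 → 48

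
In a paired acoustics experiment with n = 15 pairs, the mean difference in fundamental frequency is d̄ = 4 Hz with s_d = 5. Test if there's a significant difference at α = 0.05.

t = d̄/(s_d/√n) = 4/(5/√15) = 3.098. df = 14, critical t = ±2.145. Reject H₀.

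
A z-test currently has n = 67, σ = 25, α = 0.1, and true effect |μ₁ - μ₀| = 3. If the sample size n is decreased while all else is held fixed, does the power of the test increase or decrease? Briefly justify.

Power decreases: a smaller n inflates the standard error σ/√n, pulling the sampling distribution under H₁ back toward the critical value.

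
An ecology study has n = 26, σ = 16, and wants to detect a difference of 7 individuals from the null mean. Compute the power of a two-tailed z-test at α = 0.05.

SE = σ/√n = 16/√26 = 3.138. Non-centrality λ = d/SE = 7/3.138 = 2.231. Power ≈ Φ(λ - z_{α/2}) = Φ(2.231 - 1.96) = Φ(0.271) = 0.607.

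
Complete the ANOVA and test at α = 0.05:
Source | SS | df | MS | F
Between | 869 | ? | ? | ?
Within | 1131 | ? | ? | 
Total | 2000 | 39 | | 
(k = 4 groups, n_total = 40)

df_between = 3, df_within = 36. MS_between = 289.67, MS_within = 31.42. F = 9.22, F_crit ≈ 2.866. Reject H₀.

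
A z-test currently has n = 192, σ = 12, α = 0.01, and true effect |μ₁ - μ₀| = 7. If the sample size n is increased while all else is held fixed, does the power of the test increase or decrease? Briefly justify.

Power increases: a larger n shrinks the standard error σ/√n, moving the sampling distribution under H₁ further from the critical value.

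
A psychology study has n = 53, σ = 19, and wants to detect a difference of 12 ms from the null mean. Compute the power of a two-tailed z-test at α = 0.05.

SE = σ/√n = 19/√53 = 2.61. Non-centrality λ = d/SE = 12/2.61 = 4.598. Power ≈ Φ(λ - z_{α/2}) = Φ(4.598 - 1.96) = Φ(2.638) = 0.996.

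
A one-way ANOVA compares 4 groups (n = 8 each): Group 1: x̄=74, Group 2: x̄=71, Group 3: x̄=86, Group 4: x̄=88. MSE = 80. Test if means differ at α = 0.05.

Grand mean = 79.75. SS_between = 1734.0, MS_between = 578.0. F = 7.225, F_crit ≈ 2.947. Reject H₀.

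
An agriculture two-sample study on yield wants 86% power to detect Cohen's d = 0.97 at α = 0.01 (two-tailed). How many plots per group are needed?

z_{α/2} = 2.576, z_β = Φ⁻¹(0.86) = 1.08. For large effect (d = 0.97): n per group = 2(z_{α/2} + z_β)²/d² = 2(2.576 + 1.08)²/0.97² = 28.4 → 29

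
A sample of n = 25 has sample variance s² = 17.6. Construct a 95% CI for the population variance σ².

df = 24. χ²_{0.025} = 39.364, χ²_{0.975} = 12.401. CI for σ² = ((n-1)s²/χ²_{α/2}, (n-1)s²/χ²_{1-α/2}) = (24·17.6/39.364, 24·17.6/12.401) = (10.73, 34.06)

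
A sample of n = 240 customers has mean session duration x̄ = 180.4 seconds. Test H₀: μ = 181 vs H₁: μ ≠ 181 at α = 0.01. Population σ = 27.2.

z = (x̄ - μ₀)/(σ/√n) = (180.4 - 181)/(27.2/√240) = -0.342. Critical value: ±2.576. Since |-0.342| ≤ 2.576, Fail to reject H₀.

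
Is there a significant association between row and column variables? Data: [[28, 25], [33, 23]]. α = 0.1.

χ² = 0.411. df = 1, critical = 2.706. Fail to reject H₀. No evidence of dependence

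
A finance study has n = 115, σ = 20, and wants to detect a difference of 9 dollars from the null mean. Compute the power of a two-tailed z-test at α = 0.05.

SE = σ/√n = 20/√115 = 1.865. Non-centrality λ = d/SE = 9/1.865 = 4.826. Power ≈ Φ(λ - z_{α/2}) = Φ(4.826 - 1.96) = Φ(2.866) = 0.998.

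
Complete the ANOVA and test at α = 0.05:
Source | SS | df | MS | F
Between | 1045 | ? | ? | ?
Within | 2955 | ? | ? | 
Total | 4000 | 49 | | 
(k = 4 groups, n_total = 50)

df_between = 3, df_within = 46. MS_between = 348.33, MS_within = 64.24. F = 5.422, F_crit ≈ 2.807. Reject H₀.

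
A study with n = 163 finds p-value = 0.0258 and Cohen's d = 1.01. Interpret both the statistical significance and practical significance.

Statistically significant (p = 0.0258 < 0.05). Cohen's d = 1.01 indicates a large effect size. Both statistical and practical significance should be considered.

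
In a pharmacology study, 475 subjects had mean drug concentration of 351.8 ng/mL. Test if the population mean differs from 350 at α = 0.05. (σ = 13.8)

z = (x̄ - μ₀)/(σ/√n) = (351.8 - 350)/(13.8/√475) = 2.843. Critical value: ±1.96. Since |2.843| > 1.96, Reject H₀.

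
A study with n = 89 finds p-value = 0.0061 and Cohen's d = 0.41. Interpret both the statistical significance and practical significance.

Statistically significant (p = 0.0061 < 0.05). Cohen's d = 0.41 indicates a small effect size. Both statistical and practical significance should be considered.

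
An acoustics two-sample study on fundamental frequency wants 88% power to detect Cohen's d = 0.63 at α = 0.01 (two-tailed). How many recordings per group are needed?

z_{α/2} = 2.576, z_β = Φ⁻¹(0.88) = 1.175. For medium effect (d = 0.63): n per group = 2(z_{α/2} + z_β)²/d² = 2(2.576 + 1.175)²/0.63² = 70.9 → 71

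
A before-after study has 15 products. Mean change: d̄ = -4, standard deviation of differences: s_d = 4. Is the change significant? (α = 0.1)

t = d̄/(s_d/√n) = -4/(4/√15) = -3.873. df = 14, critical t = ±1.761. Reject H₀.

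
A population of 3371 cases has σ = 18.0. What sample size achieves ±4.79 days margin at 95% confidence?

Without FPC: n₀ = (1.96×18.0/4.79)² = 54.248. With FPC: n = n₀N/(n₀+N-1) = 53.4 → n = 54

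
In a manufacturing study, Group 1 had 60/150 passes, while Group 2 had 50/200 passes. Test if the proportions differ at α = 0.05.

p̂₁ = 0.4, p̂₂ = 0.25, pooled p̂ = 0.314. z = 2.991. Critical: ±1.96. Reject H₀.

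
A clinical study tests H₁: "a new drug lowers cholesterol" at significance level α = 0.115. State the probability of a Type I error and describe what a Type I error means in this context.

P(Type I error) = α = 0.115. A Type I error is rejecting H₀ when H₀ is actually true (false positive) — here, concluding that a new drug lowers cholesterol when in fact this is not the case. Consequence: approving an ineffective drug — patients take a useless medication and may skip effective alternatives.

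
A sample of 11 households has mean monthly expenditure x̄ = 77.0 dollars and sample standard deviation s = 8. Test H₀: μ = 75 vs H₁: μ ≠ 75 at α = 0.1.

t = (x̄ - μ₀)/(s/√n) = (77.0 - 75)/(8/√11) = 0.829. df = 10, critical t = ±1.812. Fail to reject H₀.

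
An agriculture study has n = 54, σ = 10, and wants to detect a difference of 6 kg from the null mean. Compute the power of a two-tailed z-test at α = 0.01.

SE = σ/√n = 10/√54 = 1.361. Non-centrality λ = d/SE = 6/1.361 = 4.409. Power ≈ Φ(λ - z_{α/2}) = Φ(4.409 - 2.576) = Φ(1.833) = 0.967.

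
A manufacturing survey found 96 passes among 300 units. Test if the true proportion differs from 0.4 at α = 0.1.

p̂ = 0.32, p₀ = 0.4. z = (p̂ - p₀)/√(p₀(1-p₀)/n) = -2.828. Critical: ±1.645. Reject H₀.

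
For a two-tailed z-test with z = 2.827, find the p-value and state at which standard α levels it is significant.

p = 2·P(Z > |2.827|) = 2·(1 - Φ(2.827)) ≈ 0.0047. Significant at α = 0.1; Significant at α = 0.05; Significant at α = 0.01.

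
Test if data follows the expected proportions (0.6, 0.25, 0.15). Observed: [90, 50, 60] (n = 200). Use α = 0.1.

Expected: [120.0, 50.0, 30.0]. χ² = 37.5. df = 2, critical = 4.605. Reject H₀.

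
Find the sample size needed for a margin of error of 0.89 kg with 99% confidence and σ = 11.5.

n = (z*σ/E)² = (2.576×11.5/0.89)² = 1107.9 → n = 1108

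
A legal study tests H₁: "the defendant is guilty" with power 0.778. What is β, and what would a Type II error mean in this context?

β = 1 - power = 1 - 0.778 = 0.222. A Type II error is failing to reject H₀ when H₀ is false (false negative) — here, failing to conclude that the defendant is guilty when in fact it is true. Consequence: acquitting a guilty person.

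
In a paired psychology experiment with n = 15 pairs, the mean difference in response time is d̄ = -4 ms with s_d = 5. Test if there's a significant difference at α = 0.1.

t = d̄/(s_d/√n) = -4/(5/√15) = -3.098. df = 14, critical t = ±1.761. Reject H₀.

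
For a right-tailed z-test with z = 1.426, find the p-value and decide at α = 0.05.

p = P(Z > 1.426) = 1 - Φ(1.426) ≈ 0.0769. Since p ≥ 0.05, fail to reject H₀ (not significant) at α = 0.05.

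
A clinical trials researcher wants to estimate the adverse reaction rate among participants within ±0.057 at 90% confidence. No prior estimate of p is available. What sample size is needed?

Conservative approach: use p = 0.5 (maximizes p(1-p) = 0.25). n = z²(0.25)/E² = 1.645²×0.25/0.057² = 208.2 → n = 209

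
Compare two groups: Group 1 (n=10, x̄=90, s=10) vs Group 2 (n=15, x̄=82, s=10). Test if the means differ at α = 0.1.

Pooled sp = 10.0. t = 1.96, df = 23. Critical t = ±1.714. Reject H₀.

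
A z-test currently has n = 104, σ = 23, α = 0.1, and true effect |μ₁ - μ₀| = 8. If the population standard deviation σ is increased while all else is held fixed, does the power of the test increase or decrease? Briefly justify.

Power decreases: a larger σ inflates the standard error σ/√n, pulling the sampling distribution under H₁ back toward the critical value.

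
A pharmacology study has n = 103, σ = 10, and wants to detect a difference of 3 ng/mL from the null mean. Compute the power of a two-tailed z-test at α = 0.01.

SE = σ/√n = 10/√103 = 0.985. Non-centrality λ = d/SE = 3/0.985 = 3.045. Power ≈ Φ(λ - z_{α/2}) = Φ(3.045 - 2.576) = Φ(0.469) = 0.68.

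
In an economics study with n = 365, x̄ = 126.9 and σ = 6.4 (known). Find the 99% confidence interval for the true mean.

CI = x̄ ± z*(σ/√n) = 126.9 ± 2.576(6.4/√365) = 126.9 ± 0.86 = (126.04, 127.76)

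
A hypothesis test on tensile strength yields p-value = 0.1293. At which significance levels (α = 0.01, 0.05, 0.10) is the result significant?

p = 0.1293. Not significant at any of the given levels.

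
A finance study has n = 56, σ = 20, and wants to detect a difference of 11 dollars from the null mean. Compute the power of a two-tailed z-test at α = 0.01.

SE = σ/√n = 20/√56 = 2.673. Non-centrality λ = d/SE = 11/2.673 = 4.116. Power ≈ Φ(λ - z_{α/2}) = Φ(4.116 - 2.576) = Φ(1.54) = 0.938.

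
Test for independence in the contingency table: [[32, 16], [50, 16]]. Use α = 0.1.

χ² = 1.137. df = 1, critical = 2.706. Fail to reject H₀. No evidence of dependence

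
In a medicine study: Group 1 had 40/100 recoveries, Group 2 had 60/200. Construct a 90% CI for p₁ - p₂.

p̂₁ = 0.4, p̂₂ = 0.3. Difference = 0.1. CI = (0.003, 0.197)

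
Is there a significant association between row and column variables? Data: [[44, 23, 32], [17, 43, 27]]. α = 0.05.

χ² = 17.735. df = 2, critical = 5.991. Reject H₀. Variables are dependent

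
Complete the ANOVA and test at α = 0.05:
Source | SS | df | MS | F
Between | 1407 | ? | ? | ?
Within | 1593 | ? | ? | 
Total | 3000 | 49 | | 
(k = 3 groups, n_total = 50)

df_between = 2, df_within = 47. MS_between = 703.5, MS_within = 33.89. F = 20.756, F_crit ≈ 3.195. Reject H₀.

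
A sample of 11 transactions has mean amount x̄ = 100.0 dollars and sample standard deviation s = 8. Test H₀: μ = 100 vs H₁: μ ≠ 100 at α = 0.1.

t = (x̄ - μ₀)/(s/√n) = (100.0 - 100)/(8/√11) = 0.0. df = 10, critical t = ±1.812. Fail to reject H₀.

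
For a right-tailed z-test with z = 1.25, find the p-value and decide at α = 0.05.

p = P(Z > 1.25) = 1 - Φ(1.25) ≈ 0.1056. Since p ≥ 0.05, fail to reject H₀ (not significant) at α = 0.05.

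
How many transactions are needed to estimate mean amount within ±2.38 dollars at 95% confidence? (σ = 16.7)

n = (z*σ/E)² = (1.96×16.7/2.38)² = 189.1 → n = 190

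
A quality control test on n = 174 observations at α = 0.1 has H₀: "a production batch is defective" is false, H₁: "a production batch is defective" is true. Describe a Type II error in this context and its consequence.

Type II error: failing to reject H₀ when it is false — concluding that a production batch is defective is not supported when in fact it is. Consequence: shipping a defective batch — faulty products reach customers.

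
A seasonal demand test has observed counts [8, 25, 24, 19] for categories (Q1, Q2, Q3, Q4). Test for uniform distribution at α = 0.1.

Expected = 19 each. χ² = Σ(O-E)²/E = 9.579. df = 3, critical value = 6.251. Reject H₀.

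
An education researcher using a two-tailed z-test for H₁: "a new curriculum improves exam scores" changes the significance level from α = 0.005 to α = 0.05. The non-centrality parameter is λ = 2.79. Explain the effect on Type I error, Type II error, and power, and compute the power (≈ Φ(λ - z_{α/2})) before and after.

Increasing α from 0.005 to 0.05:
• Type I error rate increases (α is the Type I rate by definition).
• Critical value moves from z_{α/2} = 2.807 to 1.96, so power = Φ(λ - z_{α/2}) goes from Φ(2.79 - 2.807) = 0.493 to Φ(2.79 - 1.96) = 0.797.
• Type II error rate β = 1 - power therefore decreases (0.507 → 0.203).
Appropriate when false negatives are costly — here, keeping the old curriculum when the new one would have helped students.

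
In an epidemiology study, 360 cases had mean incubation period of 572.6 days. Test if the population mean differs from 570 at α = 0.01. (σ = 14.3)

z = (x̄ - μ₀)/(σ/√n) = (572.6 - 570)/(14.3/√360) = 3.45. Critical value: ±2.576. Since |3.45| > 2.576, Reject H₀.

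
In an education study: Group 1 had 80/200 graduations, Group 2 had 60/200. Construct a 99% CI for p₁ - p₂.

p̂₁ = 0.4, p̂₂ = 0.3. Difference = 0.1. CI = (-0.022, 0.222)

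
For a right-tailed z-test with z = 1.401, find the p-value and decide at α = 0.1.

p = P(Z > 1.401) = 1 - Φ(1.401) ≈ 0.0806. Since p < 0.1, reject H₀ (significant) at α = 0.1.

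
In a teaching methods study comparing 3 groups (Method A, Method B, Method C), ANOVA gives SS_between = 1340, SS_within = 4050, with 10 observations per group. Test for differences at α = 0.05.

df_between = 2, df_within = 27. F = MS_between/MS_within = 670.0/150.0 = 4.467. F_crit ≈ 3.354. Reject H₀. At least one mean differs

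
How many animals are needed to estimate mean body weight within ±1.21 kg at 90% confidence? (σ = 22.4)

n = (z*σ/E)² = (1.645×22.4/1.21)² = 927.4 → n = 928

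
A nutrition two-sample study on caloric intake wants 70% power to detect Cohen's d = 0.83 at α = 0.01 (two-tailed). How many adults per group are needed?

z_{α/2} = 2.576, z_β = Φ⁻¹(0.7) = 0.524. For large effect (d = 0.83): n per group = 2(z_{α/2} + z_β)²/d² = 2(2.576 + 0.524)²/0.83² = 27.9 → 28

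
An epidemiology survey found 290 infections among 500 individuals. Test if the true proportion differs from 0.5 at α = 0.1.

p̂ = 0.58, p₀ = 0.5. z = (p̂ - p₀)/√(p₀(1-p₀)/n) = 3.578. Critical: ±1.645. Reject H₀.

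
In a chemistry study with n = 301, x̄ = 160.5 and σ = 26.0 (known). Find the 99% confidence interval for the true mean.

CI = x̄ ± z*(σ/√n) = 160.5 ± 2.576(26.0/√301) = 160.5 ± 3.86 = (156.64, 164.36)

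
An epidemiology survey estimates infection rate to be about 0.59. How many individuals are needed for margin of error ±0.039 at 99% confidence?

n = z²p(1-p)/E² = 2.576²×0.59×0.41/0.039² = 1055.4 → n = 1056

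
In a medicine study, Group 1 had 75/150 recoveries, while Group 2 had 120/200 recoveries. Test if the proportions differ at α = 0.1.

p̂₁ = 0.5, p̂₂ = 0.6, pooled p̂ = 0.557. z = -1.864. Critical: ±1.645. Reject H₀.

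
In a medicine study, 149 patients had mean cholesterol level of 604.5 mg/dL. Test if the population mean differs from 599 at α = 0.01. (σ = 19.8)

z = (x̄ - μ₀)/(σ/√n) = (604.5 - 599)/(19.8/√149) = 3.391. Critical value: ±2.576. Since |3.391| > 2.576, Reject H₀.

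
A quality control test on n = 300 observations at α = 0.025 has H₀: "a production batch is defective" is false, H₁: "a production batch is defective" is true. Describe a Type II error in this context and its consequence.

Type II error: failing to reject H₀ when it is false — concluding that a production batch is defective is not supported when in fact it is. Consequence: shipping a defective batch — faulty products reach customers.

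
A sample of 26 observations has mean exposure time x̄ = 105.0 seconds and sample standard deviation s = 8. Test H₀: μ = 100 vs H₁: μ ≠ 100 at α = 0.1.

t = (x̄ - μ₀)/(s/√n) = (105.0 - 100)/(8/√26) = 3.187. df = 25, critical t = ±1.708. Reject H₀.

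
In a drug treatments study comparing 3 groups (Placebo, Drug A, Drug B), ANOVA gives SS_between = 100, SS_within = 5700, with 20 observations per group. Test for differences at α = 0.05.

df_between = 2, df_within = 57. F = MS_between/MS_within = 50.0/100.0 = 0.5. F_crit ≈ 3.159. Fail to reject H₀.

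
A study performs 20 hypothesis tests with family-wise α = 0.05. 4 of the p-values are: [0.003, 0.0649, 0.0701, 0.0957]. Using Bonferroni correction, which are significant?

Bonferroni α = 0.05/20 = 0.0025. None of the given p-values are significant.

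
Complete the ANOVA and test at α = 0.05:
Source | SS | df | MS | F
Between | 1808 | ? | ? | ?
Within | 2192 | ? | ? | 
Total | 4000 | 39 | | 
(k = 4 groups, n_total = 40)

df_between = 3, df_within = 36. MS_between = 602.67, MS_within = 60.89. F = 9.898, F_crit ≈ 2.866. Reject H₀.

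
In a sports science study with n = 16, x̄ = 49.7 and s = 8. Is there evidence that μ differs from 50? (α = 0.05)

t = (x̄ - μ₀)/(s/√n) = (49.7 - 50)/(8/√16) = -0.15. df = 15, critical t = ±2.131. Fail to reject H₀.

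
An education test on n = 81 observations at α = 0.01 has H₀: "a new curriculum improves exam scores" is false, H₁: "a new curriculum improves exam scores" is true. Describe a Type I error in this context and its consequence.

Type I error: rejecting H₀ when it is true — concluding that a new curriculum improves exam scores when in fact it is not. Consequence: adopting a curriculum that gives no real benefit — disruption for nothing.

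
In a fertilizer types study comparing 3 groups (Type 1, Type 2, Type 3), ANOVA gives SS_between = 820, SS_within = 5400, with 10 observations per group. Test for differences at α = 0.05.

df_between = 2, df_within = 27. F = MS_between/MS_within = 410.0/200.0 = 2.05. F_crit ≈ 3.354. Fail to reject H₀.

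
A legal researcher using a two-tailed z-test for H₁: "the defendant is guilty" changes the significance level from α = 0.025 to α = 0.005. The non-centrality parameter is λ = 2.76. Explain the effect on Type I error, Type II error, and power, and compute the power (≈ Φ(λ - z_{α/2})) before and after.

Decreasing α from 0.025 to 0.005:
• Type I error rate decreases (α is the Type I rate by definition).
• Critical value moves from z_{α/2} = 2.241 to 2.807, so power = Φ(λ - z_{α/2}) goes from Φ(2.76 - 2.241) = 0.698 to Φ(2.76 - 2.807) = 0.481.
• Type II error rate β = 1 - power therefore increases (0.302 → 0.519).
Appropriate when false positives are costly — here, convicting an innocent person.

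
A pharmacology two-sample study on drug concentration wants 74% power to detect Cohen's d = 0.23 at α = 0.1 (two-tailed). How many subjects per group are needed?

z_{α/2} = 1.645, z_β = Φ⁻¹(0.74) = 0.643. For small effect (d = 0.23): n per group = 2(z_{α/2} + z_β)²/d² = 2(1.645 + 0.643)²/0.23² = 197.9 → 198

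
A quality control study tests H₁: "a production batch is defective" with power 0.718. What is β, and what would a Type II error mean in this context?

β = 1 - power = 1 - 0.718 = 0.282. A Type II error is failing to reject H₀ when H₀ is false (false negative) — here, failing to conclude that a production batch is defective when in fact it is true. Consequence: shipping a defective batch — faulty products reach customers.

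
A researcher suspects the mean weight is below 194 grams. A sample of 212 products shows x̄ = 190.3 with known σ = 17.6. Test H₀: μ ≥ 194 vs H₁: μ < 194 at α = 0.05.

z = -3.061. Critical value: -1.645. Reject H₀.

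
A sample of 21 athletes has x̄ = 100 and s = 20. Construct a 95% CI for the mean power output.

CI = x̄ ± t*(s/√n) = 100 ± 2.086(20/√21) = (90.9, 109.1)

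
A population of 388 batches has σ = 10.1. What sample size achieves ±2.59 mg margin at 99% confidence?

Without FPC: n₀ = (2.576×10.1/2.59)² = 100.91. With FPC: n = n₀N/(n₀+N-1) = 80.2 → n = 81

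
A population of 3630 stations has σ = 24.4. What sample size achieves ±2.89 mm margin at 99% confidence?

Without FPC: n₀ = (2.576×24.4/2.89)² = 473.016. With FPC: n = n₀N/(n₀+N-1) = 418.6 → n = 419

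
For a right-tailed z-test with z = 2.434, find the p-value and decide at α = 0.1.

p = P(Z > 2.434) = 1 - Φ(2.434) ≈ 0.0075. Since p < 0.1, reject H₀ (significant) at α = 0.1.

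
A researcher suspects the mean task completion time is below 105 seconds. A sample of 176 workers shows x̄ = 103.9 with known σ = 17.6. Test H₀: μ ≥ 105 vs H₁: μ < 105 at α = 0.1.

z = -0.829. Critical value: -1.28. Fail to reject H₀.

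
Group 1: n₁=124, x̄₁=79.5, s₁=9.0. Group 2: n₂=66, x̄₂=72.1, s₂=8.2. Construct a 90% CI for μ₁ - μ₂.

Difference = 7.4. SE = √(9.0²/124 + 8.2²/66) = 1.293. CI = (5.27, 9.53)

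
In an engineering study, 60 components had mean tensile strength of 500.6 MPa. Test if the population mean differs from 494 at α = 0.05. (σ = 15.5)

z = (x̄ - μ₀)/(σ/√n) = (500.6 - 494)/(15.5/√60) = 3.298. Critical value: ±1.96. Since |3.298| > 1.96, Reject H₀.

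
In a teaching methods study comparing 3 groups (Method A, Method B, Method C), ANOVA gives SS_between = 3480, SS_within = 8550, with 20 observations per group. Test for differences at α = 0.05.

df_between = 2, df_within = 57. F = MS_between/MS_within = 1740.0/150.0 = 11.6. F_crit ≈ 3.159. Reject H₀. At least one mean differs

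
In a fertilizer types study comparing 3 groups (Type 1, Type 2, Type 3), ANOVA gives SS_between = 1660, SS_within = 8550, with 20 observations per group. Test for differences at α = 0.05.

df_between = 2, df_within = 57. F = MS_between/MS_within = 830.0/150.0 = 5.533. F_crit ≈ 3.159. Reject H₀. At least one mean differs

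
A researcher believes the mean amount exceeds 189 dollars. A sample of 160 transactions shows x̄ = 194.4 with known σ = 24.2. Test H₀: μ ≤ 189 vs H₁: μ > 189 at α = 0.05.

z = 2.823. Critical value: 1.645. Reject H₀.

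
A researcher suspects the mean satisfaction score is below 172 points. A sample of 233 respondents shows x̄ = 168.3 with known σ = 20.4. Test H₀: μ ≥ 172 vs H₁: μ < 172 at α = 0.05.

z = -2.769. Critical value: -1.645. Reject H₀.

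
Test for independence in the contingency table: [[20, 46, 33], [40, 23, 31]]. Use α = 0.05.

χ² = 14.276. df = 2, critical = 5.991. Reject H₀. Variables are dependent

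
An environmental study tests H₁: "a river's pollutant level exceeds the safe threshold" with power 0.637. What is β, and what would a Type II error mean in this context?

β = 1 - power = 1 - 0.637 = 0.363. A Type II error is failing to reject H₀ when H₀ is false (false negative) — here, failing to conclude that a river's pollutant level exceeds the safe threshold when in fact it is true. Consequence: allowing unsafe pollution to continue.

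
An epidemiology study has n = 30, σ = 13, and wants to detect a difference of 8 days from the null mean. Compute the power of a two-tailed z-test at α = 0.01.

SE = σ/√n = 13/√30 = 2.373. Non-centrality λ = d/SE = 8/2.373 = 3.371. Power ≈ Φ(λ - z_{α/2}) = Φ(3.371 - 2.576) = Φ(0.795) = 0.787.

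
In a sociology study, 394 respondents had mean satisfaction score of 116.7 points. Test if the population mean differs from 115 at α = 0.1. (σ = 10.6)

z = (x̄ - μ₀)/(σ/√n) = (116.7 - 115)/(10.6/√394) = 3.183. Critical value: ±1.645. Since |3.183| > 1.645, Reject H₀.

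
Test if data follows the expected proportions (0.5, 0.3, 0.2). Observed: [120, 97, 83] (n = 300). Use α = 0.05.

Expected: [150.0, 90.0, 60.0]. χ² = 15.361. df = 2, critical = 5.991. Reject H₀.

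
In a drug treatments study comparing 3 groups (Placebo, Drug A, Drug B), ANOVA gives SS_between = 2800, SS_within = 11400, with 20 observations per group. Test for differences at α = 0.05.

df_between = 2, df_within = 57. F = MS_between/MS_within = 1400.0/200.0 = 7.0. F_crit ≈ 3.159. Reject H₀. At least one mean differs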